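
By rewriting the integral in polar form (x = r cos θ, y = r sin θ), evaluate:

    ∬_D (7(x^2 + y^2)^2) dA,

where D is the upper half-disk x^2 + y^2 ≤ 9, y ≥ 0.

The region D is 0 ≤ r ≤ 3, 0 ≤ θ ≤ π in polar coordinates, where x = r cos(θ), y = r sin(θ), and dA = r dr dθ.

Under the substitution, the integrand becomes 7r^4, so

    ∬_D (7(x^2 + y^2)^2) dA = ∫_{0}^{π} ∫_{0}^{3} (7r^4) · r dr dθ.

Inner integral (in r): ∫_{0}^{3} (7r^4) · r dr = 1701/2.

Outer integral (in θ): ∫_{0}^{π} (1701/2) dθ = 1701π/2.

Therefore ∬_D (7(x^2 + y^2)^2) dA = 1701π/2.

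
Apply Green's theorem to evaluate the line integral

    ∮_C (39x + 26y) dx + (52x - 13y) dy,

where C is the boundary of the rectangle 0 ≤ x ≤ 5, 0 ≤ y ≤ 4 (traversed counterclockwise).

Green's theorem converts the closed line integral into a double integral over the enclosed region D:

    ∮_C P dx + Q dy = ∬_D (∂Q/∂x - ∂P/∂y) dA.

Here P = 39x + 26y, Q = 52x - 13y, so

    ∂Q/∂x = 52,    ∂P/∂y = 26,
    ∂Q/∂x - ∂P/∂y = 26.

D is the region 0 ≤ x ≤ 5, 0 ≤ y ≤ 4. Evaluating the double integral:

    ∬_D (26) dA = ∫_0^{5} ∫_0^{4} (26) dy dx.

Inner (y from 0 to 4): 104.
Outer (x from 0 to 5): 520.

Therefore ∮_C P dx + Q dy = 520.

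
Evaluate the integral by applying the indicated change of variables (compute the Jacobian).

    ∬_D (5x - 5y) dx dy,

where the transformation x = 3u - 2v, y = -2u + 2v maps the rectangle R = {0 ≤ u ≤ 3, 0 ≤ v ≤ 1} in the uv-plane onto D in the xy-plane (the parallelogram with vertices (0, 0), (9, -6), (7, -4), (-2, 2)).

Compute the Jacobian determinant of (x, y) with respect to (u, v):

    ∂(x,y)/∂(u,v) = | 3  -2 | = (3)(2) - (-2)(-2) = 2.
                   | -2  2 |

Its absolute value is |J| = 2 (the area scaling factor).

Substituting x = 3u - 2v, y = -2u + 2v into the integrand,

    5x - 5y → 25u - 20v,

so the integral becomes

    ∬_R (25u - 20v) · |J| du dv = ∫_0^3 ∫_0^1 (50u - 40v) dv du.

Inner (v): 50u - 20.
Outer (u): 165.

Therefore ∬_D (5x - 5y) dx dy = 165.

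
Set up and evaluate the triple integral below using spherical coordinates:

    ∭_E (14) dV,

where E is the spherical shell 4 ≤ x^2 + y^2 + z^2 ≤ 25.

In spherical coordinates, x = ρ sin(φ) cos(θ), y = ρ sin(φ) sin(θ), z = ρ cos(φ), and dV = ρ^2 sin(φ) dρ dφ dθ.

The integrand becomes 14, so

    ∭_E (14) dV = ∫_{0}^{2π} ∫_{0}^{π} ∫_{2}^{5} (14) · ρ^2 sin(φ) dρ dφ dθ.

Inner (ρ): 546sin(φ).
Middle (φ): 1092.
Outer (θ): 2184π.

Therefore the triple integral equals 2184π.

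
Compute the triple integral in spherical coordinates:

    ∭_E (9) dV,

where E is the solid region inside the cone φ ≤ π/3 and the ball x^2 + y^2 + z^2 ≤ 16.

In spherical coordinates, x = ρ sin(φ) cos(θ), y = ρ sin(φ) sin(θ), z = ρ cos(φ), and dV = ρ^2 sin(φ) dρ dφ dθ.

The integrand becomes 9, so

    ∭_E (9) dV = ∫_{0}^{2π} ∫_{0}^{π/3} ∫_{0}^{4} (9) · ρ^2 sin(φ) dρ dφ dθ.

Inner (ρ): 192sin(φ).
Middle (φ): 96.
Outer (θ): 192π.

Therefore the triple integral equals 192π.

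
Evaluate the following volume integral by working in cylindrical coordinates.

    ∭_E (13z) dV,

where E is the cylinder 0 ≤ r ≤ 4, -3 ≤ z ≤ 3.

In cylindrical coordinates, x = r cos(θ), y = r sin(θ), z = z, and dV = r dr dθ dz.

The integrand becomes 13z, so

    ∭_E (13z) dV = ∫_{0}^{2π} ∫_{0}^{4} ∫_{-3}^{3} (13z) · r dz dr dθ.

Inner (z): 0.
Middle (r from 0 to 4): 0.
Outer (θ): 0.

Therefore the triple integral equals 0.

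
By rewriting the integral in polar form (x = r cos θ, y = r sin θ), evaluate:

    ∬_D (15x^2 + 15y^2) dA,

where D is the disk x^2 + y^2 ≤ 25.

The region D is 0 ≤ r ≤ 5, 0 ≤ θ ≤ 2π in polar coordinates, where x = r cos(θ), y = r sin(θ), and dA = r dr dθ.

Under the substitution, the integrand becomes 15r^2, so

    ∬_D (15x^2 + 15y^2) dA = ∫_{0}^{2π} ∫_{0}^{5} (15r^2) · r dr dθ.

Inner integral (in r): ∫_{0}^{5} (15r^2) · r dr = 9375/4.

Outer integral (in θ): ∫_{0}^{2π} (9375/4) dθ = 9375π/2.

Therefore ∬_D (15x^2 + 15y^2) dA = 9375π/2.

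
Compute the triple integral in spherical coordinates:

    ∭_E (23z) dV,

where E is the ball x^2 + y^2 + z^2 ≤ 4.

In spherical coordinates, x = ρ sin(φ) cos(θ), y = ρ sin(φ) sin(θ), z = ρ cos(φ), and dV = ρ^2 sin(φ) dρ dφ dθ.

The integrand becomes 23ρ cos(φ), so

    ∭_E (23z) dV = ∫_{0}^{2π} ∫_{0}^{π} ∫_{0}^{2} (23ρ cos(φ)) · ρ^2 sin(φ) dρ dφ dθ.

Inner (ρ): 46sin(2φ).
Middle (φ): 0.
Outer (θ): 0.

Therefore the triple integral equals 0.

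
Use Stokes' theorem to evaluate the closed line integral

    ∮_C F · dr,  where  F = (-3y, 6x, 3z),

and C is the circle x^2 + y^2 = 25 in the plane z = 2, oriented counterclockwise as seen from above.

Let S be the flat disk x^2 + y^2 ≤ 25 in the plane z = 2, with upward unit normal n̂ = ẑ. By Stokes' theorem,

    ∮_C F · dr = ∬_S (∇ × F) · n̂ dS = ∬_D (curl F)_z dA,

where D is the disk x^2 + y^2 ≤ 25.

Compute the curl of F = (-3y, 6x, 3z):
    (∇ × F)_x = ∂F_z/∂y - ∂F_y/∂z = 0,
    (∇ × F)_y = ∂F_x/∂z - ∂F_z/∂x = 0,
    (∇ × F)_z = ∂F_y/∂x - ∂F_x/∂y = 9.

On z = 2, (curl F)_z = 9.

Convert to polar (x = r cos θ, y = r sin θ, dA = r dr dθ); the integrand becomes 9, so

    ∬_D (curl F)_z dA = ∫_0^{2π} ∫_0^{5} (9) · r dr dθ.

Inner (r from 0 to 5): 225/2.
Outer (θ from 0 to 2π): 225π.

Therefore ∮_C F · dr = 225π.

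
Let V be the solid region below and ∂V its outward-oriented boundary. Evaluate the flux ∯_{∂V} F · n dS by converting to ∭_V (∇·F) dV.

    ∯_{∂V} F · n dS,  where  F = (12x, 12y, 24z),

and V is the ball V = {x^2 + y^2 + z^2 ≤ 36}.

By the divergence theorem,

    ∯_{∂V} F · n dS = ∭_V (∇ · F) dV.

Compute the divergence:
    ∇ · F = ∂F_x/∂x + ∂F_y/∂y + ∂F_z/∂z = 12 + 12 + 24 = 48.

In spherical coordinates, x = ρ sin(φ) cos(θ), y = ρ sin(φ) sin(θ), z = ρ cos(φ), dV = ρ^2 sin(φ) dρ dφ dθ, with 0 ≤ ρ ≤ 6, 0 ≤ φ ≤ π, 0 ≤ θ ≤ 2π.

The integrand, after substitution and multiplying by the volume element, becomes (48) · ρ^2 sin(φ), so

    ∭_V (∇·F) dV = ∫_0^{2π} ∫_0^{π} ∫_0^{6} (48) · ρ^2 sin(φ) dρ dφ dθ.

Inner (ρ from 0 to 6): 3456sin(φ).
Middle (φ from 0 to π): 6912.
Outer (θ from 0 to 2π): 13824π.

Therefore ∯_{∂V} F · n dS = 13824π.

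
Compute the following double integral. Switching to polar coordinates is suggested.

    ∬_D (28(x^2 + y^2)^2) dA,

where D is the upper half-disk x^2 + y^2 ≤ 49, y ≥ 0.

The region D is 0 ≤ r ≤ 7, 0 ≤ θ ≤ π in polar coordinates, where x = r cos(θ), y = r sin(θ), and dA = r dr dθ.

Under the substitution, the integrand becomes 28r^4, so

    ∬_D (28(x^2 + y^2)^2) dA = ∫_{0}^{π} ∫_{0}^{7} (28r^4) · r dr dθ.

Inner integral (in r): ∫_{0}^{7} (28r^4) · r dr = 1647086/3.

Outer integral (in θ): ∫_{0}^{π} (1647086/3) dθ = 1647086π/3.

Therefore ∬_D (28(x^2 + y^2)^2) dA = 1647086π/3.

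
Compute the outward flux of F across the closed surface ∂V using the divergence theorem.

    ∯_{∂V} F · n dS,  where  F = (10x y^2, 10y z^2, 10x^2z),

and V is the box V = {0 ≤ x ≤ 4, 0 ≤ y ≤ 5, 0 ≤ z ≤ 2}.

By the divergence theorem,

    ∯_{∂V} F · n dS = ∭_V (∇ · F) dV.

Compute the divergence:
    ∇ · F = ∂F_x/∂x + ∂F_y/∂y + ∂F_z/∂z = 10y^2 + 10z^2 + 10x^2 = 10x^2 + 10y^2 + 10z^2.

V is a rectangular box, so dV = dx dy dz with 0 ≤ x ≤ 4, 0 ≤ y ≤ 5, 0 ≤ z ≤ 2.

Integrate (10x^2 + 10y^2 + 10z^2) over V as an iterated integral:

    ∭_V (∇·F) dV = ∫_0^{4} ∫_0^{5} ∫_0^{2} (10x^2 + 10y^2 + 10z^2) dz dy dx.

Inner (z from 0 to 2): 20x^2 + 20y^2 + 80/3.
Middle (y from 0 to 5): 100x^2 + 2900/3.
Outer (x from 0 to 4): 6000.

Therefore ∯_{∂V} F · n dS = 6000.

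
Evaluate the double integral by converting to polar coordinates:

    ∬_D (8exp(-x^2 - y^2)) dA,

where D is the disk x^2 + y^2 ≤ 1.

The region D is 0 ≤ r ≤ 1, 0 ≤ θ ≤ 2π in polar coordinates, where x = r cos(θ), y = r sin(θ), and dA = r dr dθ.

Under the substitution, the integrand becomes 8exp(-r^2), so

    ∬_D (8exp(-x^2 - y^2)) dA = ∫_{0}^{2π} ∫_{0}^{1} (8exp(-r^2)) · r dr dθ.

Inner integral (in r): ∫_{0}^{1} (8exp(-r^2)) · r dr = 4 - 4exp(-1).

Outer integral (in θ): ∫_{0}^{2π} (4 - 4exp(-1)) dθ = -8π exp(-1) + 8π.

Therefore ∬_D (8exp(-x^2 - y^2)) dA = -8π exp(-1) + 8π.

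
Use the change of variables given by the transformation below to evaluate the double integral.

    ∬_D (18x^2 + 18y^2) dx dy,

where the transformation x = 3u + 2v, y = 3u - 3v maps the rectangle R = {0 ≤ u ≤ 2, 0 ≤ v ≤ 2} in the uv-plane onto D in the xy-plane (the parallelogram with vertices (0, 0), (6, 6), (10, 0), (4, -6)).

Compute the Jacobian determinant of (x, y) with respect to (u, v):

    ∂(x,y)/∂(u,v) = | 3  2 | = (3)(-3) - (2)(3) = -15.
                   | 3  -3 |

Its absolute value is |J| = 15 (the area scaling factor).

Substituting x = 3u + 2v, y = 3u - 3v into the integrand,

    18x^2 + 18y^2 → 324u^2 - 108u v + 234v^2,

so the integral becomes

    ∬_R (324u^2 - 108u v + 234v^2) · |J| du dv = ∫_0^2 ∫_0^2 (4860u^2 - 1620u v + 3510v^2) dv du.

Inner (v): 9720u^2 - 3240u + 9360.
Outer (u): 38160.

Therefore ∬_D (18x^2 + 18y^2) dx dy = 38160.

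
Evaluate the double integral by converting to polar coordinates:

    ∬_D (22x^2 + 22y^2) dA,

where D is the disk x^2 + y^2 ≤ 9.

The region D is 0 ≤ r ≤ 3, 0 ≤ θ ≤ 2π in polar coordinates, where x = r cos(θ), y = r sin(θ), and dA = r dr dθ.

Under the substitution, the integrand becomes 22r^2, so

    ∬_D (22x^2 + 22y^2) dA = ∫_{0}^{2π} ∫_{0}^{3} (22r^2) · r dr dθ.

Inner integral (in r): ∫_{0}^{3} (22r^2) · r dr = 891/2.

Outer integral (in θ): ∫_{0}^{2π} (891/2) dθ = 891π.

Therefore ∬_D (22x^2 + 22y^2) dA = 891π.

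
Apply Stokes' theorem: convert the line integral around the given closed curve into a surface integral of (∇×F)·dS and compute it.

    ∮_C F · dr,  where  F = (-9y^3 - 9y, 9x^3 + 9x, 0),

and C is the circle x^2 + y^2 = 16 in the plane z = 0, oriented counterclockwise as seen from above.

Let S be the flat disk x^2 + y^2 ≤ 16 in the plane z = 0, with upward unit normal n̂ = ẑ. By Stokes' theorem,

    ∮_C F · dr = ∬_S (∇ × F) · n̂ dS = ∬_D (curl F)_z dA,

where D is the disk x^2 + y^2 ≤ 16.

Compute the curl of F = (-9y^3 - 9y, 9x^3 + 9x, 0):
    (∇ × F)_x = ∂F_z/∂y - ∂F_y/∂z = 0,
    (∇ × F)_y = ∂F_x/∂z - ∂F_z/∂x = 0,
    (∇ × F)_z = ∂F_y/∂x - ∂F_x/∂y = 27x^2 + 27y^2 + 18.

On z = 0, (curl F)_z = 27x^2 + 27y^2 + 18.

Convert to polar (x = r cos θ, y = r sin θ, dA = r dr dθ); the integrand becomes 27r^2 + 18, so

    ∬_D (curl F)_z dA = ∫_0^{2π} ∫_0^{4} (27r^2 + 18) · r dr dθ.

Inner (r from 0 to 4): 1872.
Outer (θ from 0 to 2π): 3744π.

Therefore ∮_C F · dr = 3744π.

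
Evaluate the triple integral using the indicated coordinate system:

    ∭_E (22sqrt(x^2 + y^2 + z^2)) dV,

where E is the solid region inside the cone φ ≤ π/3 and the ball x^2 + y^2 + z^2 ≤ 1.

In spherical coordinates, x = ρ sin(φ) cos(θ), y = ρ sin(φ) sin(θ), z = ρ cos(φ), and dV = ρ^2 sin(φ) dρ dφ dθ.

The integrand becomes 22ρ, so

    ∭_E (22sqrt(x^2 + y^2 + z^2)) dV = ∫_{0}^{2π} ∫_{0}^{π/3} ∫_{0}^{1} (22ρ) · ρ^2 sin(φ) dρ dφ dθ.

Inner (ρ): 11sin(φ)/2.
Middle (φ): 11/4.
Outer (θ): 11π/2.

Therefore the triple integral equals 11π/2.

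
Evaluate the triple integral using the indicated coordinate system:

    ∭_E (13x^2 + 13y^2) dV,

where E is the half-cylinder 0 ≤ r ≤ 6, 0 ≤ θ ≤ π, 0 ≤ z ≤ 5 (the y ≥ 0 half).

In cylindrical coordinates, x = r cos(θ), y = r sin(θ), z = z, and dV = r dr dθ dz.

The integrand becomes 13r^2, so

    ∭_E (13x^2 + 13y^2) dV = ∫_{0}^{π} ∫_{0}^{6} ∫_{0}^{5} (13r^2) · r dz dr dθ.

Inner (z): 65r^3.
Middle (r from 0 to 6): 21060.
Outer (θ): 21060π.

Therefore the triple integral equals 21060π.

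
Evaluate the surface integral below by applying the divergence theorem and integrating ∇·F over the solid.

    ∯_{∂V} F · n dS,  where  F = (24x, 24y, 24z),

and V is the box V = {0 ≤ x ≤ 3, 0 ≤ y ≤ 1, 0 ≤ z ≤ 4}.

By the divergence theorem,

    ∯_{∂V} F · n dS = ∭_V (∇ · F) dV.

Compute the divergence:
    ∇ · F = ∂F_x/∂x + ∂F_y/∂y + ∂F_z/∂z = 24 + 24 + 24 = 72.

V is a rectangular box, so dV = dx dy dz with 0 ≤ x ≤ 3, 0 ≤ y ≤ 1, 0 ≤ z ≤ 4.

Integrate (72) over V as an iterated integral:

    ∭_V (∇·F) dV = ∫_0^{3} ∫_0^{1} ∫_0^{4} (72) dz dy dx.

Inner (z from 0 to 4): 288.
Middle (y from 0 to 1): 288.
Outer (x from 0 to 3): 864.

Therefore ∯_{∂V} F · n dS = 864.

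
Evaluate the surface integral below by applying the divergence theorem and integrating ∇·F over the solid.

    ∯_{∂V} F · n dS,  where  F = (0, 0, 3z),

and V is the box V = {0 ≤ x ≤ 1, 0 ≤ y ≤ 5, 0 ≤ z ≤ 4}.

By the divergence theorem,

    ∯_{∂V} F · n dS = ∭_V (∇ · F) dV.

Compute the divergence:
    ∇ · F = ∂F_x/∂x + ∂F_y/∂y + ∂F_z/∂z = 0 + 0 + 3 = 3.

V is a rectangular box, so dV = dx dy dz with 0 ≤ x ≤ 1, 0 ≤ y ≤ 5, 0 ≤ z ≤ 4.

Integrate (3) over V as an iterated integral:

    ∭_V (∇·F) dV = ∫_0^{1} ∫_0^{5} ∫_0^{4} (3) dz dy dx.

Inner (z from 0 to 4): 12.
Middle (y from 0 to 5): 60.
Outer (x from 0 to 1): 60.

Therefore ∯_{∂V} F · n dS = 60.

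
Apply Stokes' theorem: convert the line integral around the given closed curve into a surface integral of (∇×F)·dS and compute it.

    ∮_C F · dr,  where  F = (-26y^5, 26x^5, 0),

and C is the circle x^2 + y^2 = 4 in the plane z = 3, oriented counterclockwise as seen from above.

Let S be the flat disk x^2 + y^2 ≤ 4 in the plane z = 3, with upward unit normal n̂ = ẑ. By Stokes' theorem,

    ∮_C F · dr = ∬_S (∇ × F) · n̂ dS = ∬_D (curl F)_z dA,

where D is the disk x^2 + y^2 ≤ 4.

Compute the curl of F = (-26y^5, 26x^5, 0):
    (∇ × F)_x = ∂F_z/∂y - ∂F_y/∂z = 0,
    (∇ × F)_y = ∂F_x/∂z - ∂F_z/∂x = 0,
    (∇ × F)_z = ∂F_y/∂x - ∂F_x/∂y = 130x^4 + 130y^4.

On z = 3, (curl F)_z = 130x^4 + 130y^4.

Convert to polar (x = r cos θ, y = r sin θ, dA = r dr dθ); the integrand becomes 130r^4(sin(θ)^4 + cos(θ)^4), so

    ∬_D (curl F)_z dA = ∫_0^{2π} ∫_0^{2} (130r^4(sin(θ)^4 + cos(θ)^4)) · r dr dθ.

Inner (r from 0 to 2): 4160sin(θ)^4/3 + 4160cos(θ)^4/3.
Outer (θ from 0 to 2π): 2080π.

Therefore ∮_C F · dr = 2080π.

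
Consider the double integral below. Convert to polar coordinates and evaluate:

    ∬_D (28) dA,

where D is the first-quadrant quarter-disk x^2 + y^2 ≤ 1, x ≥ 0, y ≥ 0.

The region D is 0 ≤ r ≤ 1, 0 ≤ θ ≤ π/2 in polar coordinates, where x = r cos(θ), y = r sin(θ), and dA = r dr dθ.

Under the substitution, the integrand becomes 28, so

    ∬_D (28) dA = ∫_{0}^{π/2} ∫_{0}^{1} (28) · r dr dθ.

Inner integral (in r): ∫_{0}^{1} (28) · r dr = 14.

Outer integral (in θ): ∫_{0}^{π/2} (14) dθ = 7π.

Therefore ∬_D (28) dA = 7π.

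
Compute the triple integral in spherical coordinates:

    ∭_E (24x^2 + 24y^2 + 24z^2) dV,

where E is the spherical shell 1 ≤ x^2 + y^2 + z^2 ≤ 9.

In spherical coordinates, x = ρ sin(φ) cos(θ), y = ρ sin(φ) sin(θ), z = ρ cos(φ), and dV = ρ^2 sin(φ) dρ dφ dθ.

The integrand becomes 24ρ^2, so

    ∭_E (24x^2 + 24y^2 + 24z^2) dV = ∫_{0}^{2π} ∫_{0}^{π} ∫_{1}^{3} (24ρ^2) · ρ^2 sin(φ) dρ dφ dθ.

Inner (ρ): 5808sin(φ)/5.
Middle (φ): 11616/5.
Outer (θ): 23232π/5.

Therefore the triple integral equals 23232π/5.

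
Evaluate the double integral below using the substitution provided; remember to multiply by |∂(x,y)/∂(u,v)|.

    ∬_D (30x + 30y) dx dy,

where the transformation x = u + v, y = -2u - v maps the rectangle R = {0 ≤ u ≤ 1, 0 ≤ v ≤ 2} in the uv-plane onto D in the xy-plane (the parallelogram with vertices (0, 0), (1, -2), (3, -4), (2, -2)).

Compute the Jacobian determinant of (x, y) with respect to (u, v):

    ∂(x,y)/∂(u,v) = | 1  1 | = (1)(-1) - (1)(-2) = 1.
                   | -2  -1 |

Its absolute value is |J| = 1 (the area scaling factor).

Substituting x = u + v, y = -2u - v into the integrand,

    30x + 30y → -30u,

so the integral becomes

    ∬_R (-30u) · |J| du dv = ∫_0^1 ∫_0^2 (-30u) dv du.

Inner (v): -60u.
Outer (u): -30.

Therefore ∬_D (30x + 30y) dx dy = -30.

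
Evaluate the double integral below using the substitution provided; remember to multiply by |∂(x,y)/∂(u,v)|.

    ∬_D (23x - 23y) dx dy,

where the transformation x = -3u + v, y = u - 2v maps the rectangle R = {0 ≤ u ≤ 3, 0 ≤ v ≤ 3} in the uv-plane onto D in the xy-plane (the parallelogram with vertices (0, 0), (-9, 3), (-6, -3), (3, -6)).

Compute the Jacobian determinant of (x, y) with respect to (u, v):

    ∂(x,y)/∂(u,v) = | -3  1 | = (-3)(-2) - (1)(1) = 5.
                   | 1  -2 |

Its absolute value is |J| = 5 (the area scaling factor).

Substituting x = -3u + v, y = u - 2v into the integrand,

    23x - 23y → -92u + 69v,

so the integral becomes

    ∬_R (-92u + 69v) · |J| du dv = ∫_0^3 ∫_0^3 (-460u + 345v) dv du.

Inner (v): 3105/2 - 1380u.
Outer (u): -3105/2.

Therefore ∬_D (23x - 23y) dx dy = -3105/2.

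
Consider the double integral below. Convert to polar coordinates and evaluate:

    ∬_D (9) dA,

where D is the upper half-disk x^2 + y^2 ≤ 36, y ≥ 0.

The region D is 0 ≤ r ≤ 6, 0 ≤ θ ≤ π in polar coordinates, where x = r cos(θ), y = r sin(θ), and dA = r dr dθ.

Under the substitution, the integrand becomes 9, so

    ∬_D (9) dA = ∫_{0}^{π} ∫_{0}^{6} (9) · r dr dθ.

Inner integral (in r): ∫_{0}^{6} (9) · r dr = 162.

Outer integral (in θ): ∫_{0}^{π} (162) dθ = 162π.

Therefore ∬_D (9) dA = 162π.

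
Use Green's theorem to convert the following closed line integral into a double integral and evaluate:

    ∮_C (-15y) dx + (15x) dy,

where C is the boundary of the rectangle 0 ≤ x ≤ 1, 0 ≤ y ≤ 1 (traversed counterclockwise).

Green's theorem converts the closed line integral into a double integral over the enclosed region D:

    ∮_C P dx + Q dy = ∬_D (∂Q/∂x - ∂P/∂y) dA.

Here P = -15y, Q = 15x, so

    ∂Q/∂x = 15,    ∂P/∂y = -15,
    ∂Q/∂x - ∂P/∂y = 30.

D is the region 0 ≤ x ≤ 1, 0 ≤ y ≤ 1. Evaluating the double integral:

    ∬_D (30) dA = ∫_0^{1} ∫_0^{1} (30) dy dx.

Inner (y from 0 to 1): 30.
Outer (x from 0 to 1): 30.

Therefore ∮_C P dx + Q dy = 30.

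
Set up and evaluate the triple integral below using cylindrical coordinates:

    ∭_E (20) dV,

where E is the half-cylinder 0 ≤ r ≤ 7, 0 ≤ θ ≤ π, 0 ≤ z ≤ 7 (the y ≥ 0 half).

In cylindrical coordinates, x = r cos(θ), y = r sin(θ), z = z, and dV = r dr dθ dz.

The integrand becomes 20, so

    ∭_E (20) dV = ∫_{0}^{π} ∫_{0}^{7} ∫_{0}^{7} (20) · r dz dr dθ.

Inner (z): 140r.
Middle (r from 0 to 7): 3430.
Outer (θ): 3430π.

Therefore the triple integral equals 3430π.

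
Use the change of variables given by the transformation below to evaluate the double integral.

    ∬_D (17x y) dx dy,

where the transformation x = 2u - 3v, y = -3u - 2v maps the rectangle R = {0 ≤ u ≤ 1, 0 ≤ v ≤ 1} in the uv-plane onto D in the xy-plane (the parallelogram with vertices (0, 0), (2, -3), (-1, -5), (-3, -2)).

Compute the Jacobian determinant of (x, y) with respect to (u, v):

    ∂(x,y)/∂(u,v) = | 2  -3 | = (2)(-2) - (-3)(-3) = -13.
                   | -3  -2 |

Its absolute value is |J| = 13 (the area scaling factor).

Substituting x = 2u - 3v, y = -3u - 2v into the integrand,

    17x y → -102u^2 + 85u v + 102v^2,

so the integral becomes

    ∬_R (-102u^2 + 85u v + 102v^2) · |J| du dv = ∫_0^1 ∫_0^1 (-1326u^2 + 1105u v + 1326v^2) dv du.

Inner (v): -1326u^2 + 1105u/2 + 442.
Outer (u): 1105/4.

Therefore ∬_D (17x y) dx dy = 1105/4.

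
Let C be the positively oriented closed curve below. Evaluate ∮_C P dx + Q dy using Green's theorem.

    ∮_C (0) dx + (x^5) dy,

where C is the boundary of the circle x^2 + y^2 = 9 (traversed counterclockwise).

Green's theorem converts the closed line integral into a double integral over the enclosed region D:

    ∮_C P dx + Q dy = ∬_D (∂Q/∂x - ∂P/∂y) dA.

Here P = 0, Q = x^5, so

    ∂Q/∂x = 5x^4,    ∂P/∂y = 0,
    ∂Q/∂x - ∂P/∂y = 5x^4.

D is the region x^2 + y^2 ≤ 9. Evaluating the double integral:

In polar coordinates (x = r cos θ, y = r sin θ, dA = r dr dθ) the integrand becomes 5r^4cos(θ)^4, so

    ∬_D (5x^4) dA = ∫_0^{2π} ∫_0^{3} (5r^4cos(θ)^4) · r dr dθ.

Inner (r from 0 to 3): 1215cos(θ)^4/2.
Outer (θ from 0 to 2π): 3645π/8.

Therefore ∮_C P dx + Q dy = 3645π/8.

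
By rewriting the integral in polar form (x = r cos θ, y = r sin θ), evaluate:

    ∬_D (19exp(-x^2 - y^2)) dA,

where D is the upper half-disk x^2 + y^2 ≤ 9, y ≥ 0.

The region D is 0 ≤ r ≤ 3, 0 ≤ θ ≤ π in polar coordinates, where x = r cos(θ), y = r sin(θ), and dA = r dr dθ.

Under the substitution, the integrand becomes 19exp(-r^2), so

    ∬_D (19exp(-x^2 - y^2)) dA = ∫_{0}^{π} ∫_{0}^{3} (19exp(-r^2)) · r dr dθ.

Inner integral (in r): ∫_{0}^{3} (19exp(-r^2)) · r dr = 19/2 - 19exp(-9)/2.

Outer integral (in θ): ∫_{0}^{π} (19/2 - 19exp(-9)/2) dθ = -19π (1 - exp(9))exp(-9)/2.

Therefore ∬_D (19exp(-x^2 - y^2)) dA = -19π (1 - exp(9))exp(-9)/2.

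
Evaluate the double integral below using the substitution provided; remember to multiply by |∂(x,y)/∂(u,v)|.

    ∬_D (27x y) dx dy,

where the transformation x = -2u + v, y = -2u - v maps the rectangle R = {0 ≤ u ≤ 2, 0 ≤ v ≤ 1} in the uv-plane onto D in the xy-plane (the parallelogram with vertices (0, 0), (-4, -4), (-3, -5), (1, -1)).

Compute the Jacobian determinant of (x, y) with respect to (u, v):

    ∂(x,y)/∂(u,v) = | -2  1 | = (-2)(-1) - (1)(-2) = 4.
                   | -2  -1 |

Its absolute value is |J| = 4 (the area scaling factor).

Substituting x = -2u + v, y = -2u - v into the integrand,

    27x y → 108u^2 - 27v^2,

so the integral becomes

    ∬_R (108u^2 - 27v^2) · |J| du dv = ∫_0^2 ∫_0^1 (432u^2 - 108v^2) dv du.

Inner (v): 432u^2 - 36.
Outer (u): 1080.

Therefore ∬_D (27x y) dx dy = 1080.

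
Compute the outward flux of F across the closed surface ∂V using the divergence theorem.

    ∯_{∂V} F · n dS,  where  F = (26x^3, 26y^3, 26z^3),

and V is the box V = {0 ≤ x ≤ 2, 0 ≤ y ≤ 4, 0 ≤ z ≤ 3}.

By the divergence theorem,

    ∯_{∂V} F · n dS = ∭_V (∇ · F) dV.

Compute the divergence:
    ∇ · F = ∂F_x/∂x + ∂F_y/∂y + ∂F_z/∂z = 78x^2 + 78y^2 + 78z^2.

V is a rectangular box, so dV = dx dy dz with 0 ≤ x ≤ 2, 0 ≤ y ≤ 4, 0 ≤ z ≤ 3.

Integrate (78x^2 + 78y^2 + 78z^2) over V as an iterated integral:

    ∭_V (∇·F) dV = ∫_0^{2} ∫_0^{4} ∫_0^{3} (78x^2 + 78y^2 + 78z^2) dz dy dx.

Inner (z from 0 to 3): 234x^2 + 234y^2 + 702.
Middle (y from 0 to 4): 936x^2 + 7800.
Outer (x from 0 to 2): 18096.

Therefore ∯_{∂V} F · n dS = 18096.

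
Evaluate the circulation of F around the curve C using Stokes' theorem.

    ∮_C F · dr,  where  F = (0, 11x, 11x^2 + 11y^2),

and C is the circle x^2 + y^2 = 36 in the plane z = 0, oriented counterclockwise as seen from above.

Let S be the flat disk x^2 + y^2 ≤ 36 in the plane z = 0, with upward unit normal n̂ = ẑ. By Stokes' theorem,

    ∮_C F · dr = ∬_S (∇ × F) · n̂ dS = ∬_D (curl F)_z dA,

where D is the disk x^2 + y^2 ≤ 36.

Compute the curl of F = (0, 11x, 11x^2 + 11y^2):
    (∇ × F)_x = ∂F_z/∂y - ∂F_y/∂z = 22y,
    (∇ × F)_y = ∂F_x/∂z - ∂F_z/∂x = -22x,
    (∇ × F)_z = ∂F_y/∂x - ∂F_x/∂y = 11.

On z = 0, (curl F)_z = 11.

Convert to polar (x = r cos θ, y = r sin θ, dA = r dr dθ); the integrand becomes 11, so

    ∬_D (curl F)_z dA = ∫_0^{2π} ∫_0^{6} (11) · r dr dθ.

Inner (r from 0 to 6): 198.
Outer (θ from 0 to 2π): 396π.

Therefore ∮_C F · dr = 396π.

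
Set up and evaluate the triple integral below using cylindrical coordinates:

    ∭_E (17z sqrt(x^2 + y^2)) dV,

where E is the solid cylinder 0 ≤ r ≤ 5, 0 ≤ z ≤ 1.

In cylindrical coordinates, x = r cos(θ), y = r sin(θ), z = z, and dV = r dr dθ dz.

The integrand becomes 17r z, so

    ∭_E (17z sqrt(x^2 + y^2)) dV = ∫_{0}^{2π} ∫_{0}^{5} ∫_{0}^{1} (17r z) · r dz dr dθ.

Inner (z): 17r^2/2.
Middle (r from 0 to 5): 2125/6.
Outer (θ): 2125π/3.

Therefore the triple integral equals 2125π/3.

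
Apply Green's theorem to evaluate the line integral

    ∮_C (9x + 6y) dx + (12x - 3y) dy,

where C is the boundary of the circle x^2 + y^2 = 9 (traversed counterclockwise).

Green's theorem converts the closed line integral into a double integral over the enclosed region D:

    ∮_C P dx + Q dy = ∬_D (∂Q/∂x - ∂P/∂y) dA.

Here P = 9x + 6y, Q = 12x - 3y, so

    ∂Q/∂x = 12,    ∂P/∂y = 6,
    ∂Q/∂x - ∂P/∂y = 6.

D is the region x^2 + y^2 ≤ 9. Evaluating the double integral:

In polar coordinates (x = r cos θ, y = r sin θ, dA = r dr dθ) the integrand becomes 6, so

    ∬_D (6) dA = ∫_0^{2π} ∫_0^{3} (6) · r dr dθ.

Inner (r from 0 to 3): 27.
Outer (θ from 0 to 2π): 54π.

Therefore ∮_C P dx + Q dy = 54π.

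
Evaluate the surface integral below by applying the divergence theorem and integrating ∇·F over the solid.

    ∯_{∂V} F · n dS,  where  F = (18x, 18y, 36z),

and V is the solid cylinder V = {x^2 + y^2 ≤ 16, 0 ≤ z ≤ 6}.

By the divergence theorem,

    ∯_{∂V} F · n dS = ∭_V (∇ · F) dV.

Compute the divergence:
    ∇ · F = ∂F_x/∂x + ∂F_y/∂y + ∂F_z/∂z = 18 + 18 + 36 = 72.

In cylindrical coordinates, x = r cos(θ), y = r sin(θ), z = z, dV = r dr dθ dz, with 0 ≤ r ≤ 4, 0 ≤ θ ≤ 2π, 0 ≤ z ≤ 6.

The integrand, after substitution and multiplying by the volume element, becomes (72) · r, so

    ∭_V (∇·F) dV = ∫_0^{2π} ∫_0^{4} ∫_0^{6} (72) · r dz dr dθ.

Inner (z from 0 to 6): 432r.
Middle (r from 0 to 4): 3456.
Outer (θ from 0 to 2π): 6912π.

Therefore ∯_{∂V} F · n dS = 6912π.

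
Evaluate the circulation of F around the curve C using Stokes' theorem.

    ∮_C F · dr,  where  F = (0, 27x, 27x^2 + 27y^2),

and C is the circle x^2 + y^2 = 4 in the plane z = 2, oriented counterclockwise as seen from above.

Let S be the flat disk x^2 + y^2 ≤ 4 in the plane z = 2, with upward unit normal n̂ = ẑ. By Stokes' theorem,

    ∮_C F · dr = ∬_S (∇ × F) · n̂ dS = ∬_D (curl F)_z dA,

where D is the disk x^2 + y^2 ≤ 4.

Compute the curl of F = (0, 27x, 27x^2 + 27y^2):
    (∇ × F)_x = ∂F_z/∂y - ∂F_y/∂z = 54y,
    (∇ × F)_y = ∂F_x/∂z - ∂F_z/∂x = -54x,
    (∇ × F)_z = ∂F_y/∂x - ∂F_x/∂y = 27.

On z = 2, (curl F)_z = 27.

Convert to polar (x = r cos θ, y = r sin θ, dA = r dr dθ); the integrand becomes 27, so

    ∬_D (curl F)_z dA = ∫_0^{2π} ∫_0^{2} (27) · r dr dθ.

Inner (r from 0 to 2): 54.
Outer (θ from 0 to 2π): 108π.

Therefore ∮_C F · dr = 108π.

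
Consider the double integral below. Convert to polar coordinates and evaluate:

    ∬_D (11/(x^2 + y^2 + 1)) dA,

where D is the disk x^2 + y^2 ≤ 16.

The region D is 0 ≤ r ≤ 4, 0 ≤ θ ≤ 2π in polar coordinates, where x = r cos(θ), y = r sin(θ), and dA = r dr dθ.

Under the substitution, the integrand becomes 11/(r^2 + 1), so

    ∬_D (11/(x^2 + y^2 + 1)) dA = ∫_{0}^{2π} ∫_{0}^{4} (11/(r^2 + 1)) · r dr dθ.

Inner integral (in r): ∫_{0}^{4} (11/(r^2 + 1)) · r dr = 11log(17)/2.

Outer integral (in θ): ∫_{0}^{2π} (11log(17)/2) dθ = 11π log(17).

Therefore ∬_D (11/(x^2 + y^2 + 1)) dA = 11π log(17).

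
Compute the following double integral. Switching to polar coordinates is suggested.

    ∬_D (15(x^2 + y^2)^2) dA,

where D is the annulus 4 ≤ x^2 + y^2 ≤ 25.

The region D is 2 ≤ r ≤ 5, 0 ≤ θ ≤ 2π in polar coordinates, where x = r cos(θ), y = r sin(θ), and dA = r dr dθ.

Under the substitution, the integrand becomes 15r^4, so

    ∬_D (15(x^2 + y^2)^2) dA = ∫_{0}^{2π} ∫_{2}^{5} (15r^4) · r dr dθ.

Inner integral (in r): ∫_{2}^{5} (15r^4) · r dr = 77805/2.

Outer integral (in θ): ∫_{0}^{2π} (77805/2) dθ = 77805π.

Therefore ∬_D (15(x^2 + y^2)^2) dA = 77805π.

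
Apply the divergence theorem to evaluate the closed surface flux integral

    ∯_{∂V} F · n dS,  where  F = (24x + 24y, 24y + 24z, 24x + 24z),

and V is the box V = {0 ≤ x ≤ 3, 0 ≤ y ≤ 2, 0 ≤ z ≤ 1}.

By the divergence theorem,

    ∯_{∂V} F · n dS = ∭_V (∇ · F) dV.

Compute the divergence:
    ∇ · F = ∂F_x/∂x + ∂F_y/∂y + ∂F_z/∂z = 24 + 24 + 24 = 72.

V is a rectangular box, so dV = dx dy dz with 0 ≤ x ≤ 3, 0 ≤ y ≤ 2, 0 ≤ z ≤ 1.

Integrate (72) over V as an iterated integral:

    ∭_V (∇·F) dV = ∫_0^{3} ∫_0^{2} ∫_0^{1} (72) dz dy dx.

Inner (z from 0 to 1): 72.
Middle (y from 0 to 2): 144.
Outer (x from 0 to 3): 432.

Therefore ∯_{∂V} F · n dS = 432.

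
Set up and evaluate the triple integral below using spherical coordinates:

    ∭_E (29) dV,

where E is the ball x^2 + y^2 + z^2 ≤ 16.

In spherical coordinates, x = ρ sin(φ) cos(θ), y = ρ sin(φ) sin(θ), z = ρ cos(φ), and dV = ρ^2 sin(φ) dρ dφ dθ.

The integrand becomes 29, so

    ∭_E (29) dV = ∫_{0}^{2π} ∫_{0}^{π} ∫_{0}^{4} (29) · ρ^2 sin(φ) dρ dφ dθ.

Inner (ρ): 1856sin(φ)/3.
Middle (φ): 3712/3.
Outer (θ): 7424π/3.

Therefore the triple integral equals 7424π/3.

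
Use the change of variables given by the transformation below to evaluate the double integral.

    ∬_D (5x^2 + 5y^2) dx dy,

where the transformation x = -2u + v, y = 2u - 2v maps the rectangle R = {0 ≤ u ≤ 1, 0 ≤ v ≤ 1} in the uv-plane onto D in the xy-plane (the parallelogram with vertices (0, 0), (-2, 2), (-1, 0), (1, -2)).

Compute the Jacobian determinant of (x, y) with respect to (u, v):

    ∂(x,y)/∂(u,v) = | -2  1 | = (-2)(-2) - (1)(2) = 2.
                   | 2  -2 |

Its absolute value is |J| = 2 (the area scaling factor).

Substituting x = -2u + v, y = 2u - 2v into the integrand,

    5x^2 + 5y^2 → 40u^2 - 60u v + 25v^2,

so the integral becomes

    ∬_R (40u^2 - 60u v + 25v^2) · |J| du dv = ∫_0^1 ∫_0^1 (80u^2 - 120u v + 50v^2) dv du.

Inner (v): 80u^2 - 60u + 50/3.
Outer (u): 40/3.

Therefore ∬_D (5x^2 + 5y^2) dx dy = 40/3.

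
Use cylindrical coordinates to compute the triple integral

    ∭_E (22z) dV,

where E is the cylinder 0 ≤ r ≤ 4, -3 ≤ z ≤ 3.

In cylindrical coordinates, x = r cos(θ), y = r sin(θ), z = z, and dV = r dr dθ dz.

The integrand becomes 22z, so

    ∭_E (22z) dV = ∫_{0}^{2π} ∫_{0}^{4} ∫_{-3}^{3} (22z) · r dz dr dθ.

Inner (z): 0.
Middle (r from 0 to 4): 0.
Outer (θ): 0.

Therefore the triple integral equals 0.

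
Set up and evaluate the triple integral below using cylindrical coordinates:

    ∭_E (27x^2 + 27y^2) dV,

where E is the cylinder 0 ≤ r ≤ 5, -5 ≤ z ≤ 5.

In cylindrical coordinates, x = r cos(θ), y = r sin(θ), z = z, and dV = r dr dθ dz.

The integrand becomes 27r^2, so

    ∭_E (27x^2 + 27y^2) dV = ∫_{0}^{2π} ∫_{0}^{5} ∫_{-5}^{5} (27r^2) · r dz dr dθ.

Inner (z): 270r^3.
Middle (r from 0 to 5): 84375/2.
Outer (θ): 84375π.

Therefore the triple integral equals 84375π.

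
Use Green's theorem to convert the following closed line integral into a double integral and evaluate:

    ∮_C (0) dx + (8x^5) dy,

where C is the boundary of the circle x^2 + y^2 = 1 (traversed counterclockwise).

Green's theorem converts the closed line integral into a double integral over the enclosed region D:

    ∮_C P dx + Q dy = ∬_D (∂Q/∂x - ∂P/∂y) dA.

Here P = 0, Q = 8x^5, so

    ∂Q/∂x = 40x^4,    ∂P/∂y = 0,
    ∂Q/∂x - ∂P/∂y = 40x^4.

D is the region x^2 + y^2 ≤ 1. Evaluating the double integral:

In polar coordinates (x = r cos θ, y = r sin θ, dA = r dr dθ) the integrand becomes 40r^4cos(θ)^4, so

    ∬_D (40x^4) dA = ∫_0^{2π} ∫_0^{1} (40r^4cos(θ)^4) · r dr dθ.

Inner (r from 0 to 1): 20cos(θ)^4/3.
Outer (θ from 0 to 2π): 5π.

Therefore ∮_C P dx + Q dy = 5π.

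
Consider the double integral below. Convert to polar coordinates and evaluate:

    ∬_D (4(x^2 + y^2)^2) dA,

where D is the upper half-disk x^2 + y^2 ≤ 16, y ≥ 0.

The region D is 0 ≤ r ≤ 4, 0 ≤ θ ≤ π in polar coordinates, where x = r cos(θ), y = r sin(θ), and dA = r dr dθ.

Under the substitution, the integrand becomes 4r^4, so

    ∬_D (4(x^2 + y^2)^2) dA = ∫_{0}^{π} ∫_{0}^{4} (4r^4) · r dr dθ.

Inner integral (in r): ∫_{0}^{4} (4r^4) · r dr = 8192/3.

Outer integral (in θ): ∫_{0}^{π} (8192/3) dθ = 8192π/3.

Therefore ∬_D (4(x^2 + y^2)^2) dA = 8192π/3.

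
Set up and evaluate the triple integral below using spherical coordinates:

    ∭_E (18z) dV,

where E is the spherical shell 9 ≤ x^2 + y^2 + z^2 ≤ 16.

In spherical coordinates, x = ρ sin(φ) cos(θ), y = ρ sin(φ) sin(θ), z = ρ cos(φ), and dV = ρ^2 sin(φ) dρ dφ dθ.

The integrand becomes 18ρ cos(φ), so

    ∭_E (18z) dV = ∫_{0}^{2π} ∫_{0}^{π} ∫_{3}^{4} (18ρ cos(φ)) · ρ^2 sin(φ) dρ dφ dθ.

Inner (ρ): 1575sin(2φ)/4.
Middle (φ): 0.
Outer (θ): 0.

Therefore the triple integral equals 0.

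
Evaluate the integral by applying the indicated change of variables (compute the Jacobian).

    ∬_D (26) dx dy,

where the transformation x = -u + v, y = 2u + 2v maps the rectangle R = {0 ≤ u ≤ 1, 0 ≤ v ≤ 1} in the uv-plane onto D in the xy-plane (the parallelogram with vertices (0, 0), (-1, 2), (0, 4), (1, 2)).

Compute the Jacobian determinant of (x, y) with respect to (u, v):

    ∂(x,y)/∂(u,v) = | -1  1 | = (-1)(2) - (1)(2) = -4.
                   | 2  2 |

Its absolute value is |J| = 4 (the area scaling factor).

Substituting x = -u + v, y = 2u + 2v into the integrand,

    26 → 26,

so the integral becomes

    ∬_R (26) · |J| du dv = ∫_0^1 ∫_0^1 (104) dv du.

Inner (v): 104.
Outer (u): 104.

Therefore ∬_D (26) dx dy = 104.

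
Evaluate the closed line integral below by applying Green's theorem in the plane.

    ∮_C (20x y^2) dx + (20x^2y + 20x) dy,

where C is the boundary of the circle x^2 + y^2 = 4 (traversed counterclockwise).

Green's theorem converts the closed line integral into a double integral over the enclosed region D:

    ∮_C P dx + Q dy = ∬_D (∂Q/∂x - ∂P/∂y) dA.

Here P = 20x y^2, Q = 20x^2y + 20x, so

    ∂Q/∂x = 40x y + 20,    ∂P/∂y = 40x y,
    ∂Q/∂x - ∂P/∂y = 20.

D is the region x^2 + y^2 ≤ 4. Evaluating the double integral:

In polar coordinates (x = r cos θ, y = r sin θ, dA = r dr dθ) the integrand becomes 20, so

    ∬_D (20) dA = ∫_0^{2π} ∫_0^{2} (20) · r dr dθ.

Inner (r from 0 to 2): 40.
Outer (θ from 0 to 2π): 80π.

Therefore ∮_C P dx + Q dy = 80π.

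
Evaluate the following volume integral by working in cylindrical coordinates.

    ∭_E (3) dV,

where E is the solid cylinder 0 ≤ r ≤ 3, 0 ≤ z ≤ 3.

In cylindrical coordinates, x = r cos(θ), y = r sin(θ), z = z, and dV = r dr dθ dz.

The integrand becomes 3, so

    ∭_E (3) dV = ∫_{0}^{2π} ∫_{0}^{3} ∫_{0}^{3} (3) · r dz dr dθ.

Inner (z): 9r.
Middle (r from 0 to 3): 81/2.
Outer (θ): 81π.

Therefore the triple integral equals 81π.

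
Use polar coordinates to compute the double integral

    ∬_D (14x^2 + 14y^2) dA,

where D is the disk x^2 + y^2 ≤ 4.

The region D is 0 ≤ r ≤ 2, 0 ≤ θ ≤ 2π in polar coordinates, where x = r cos(θ), y = r sin(θ), and dA = r dr dθ.

Under the substitution, the integrand becomes 14r^2, so

    ∬_D (14x^2 + 14y^2) dA = ∫_{0}^{2π} ∫_{0}^{2} (14r^2) · r dr dθ.

Inner integral (in r): ∫_{0}^{2} (14r^2) · r dr = 56.

Outer integral (in θ): ∫_{0}^{2π} (56) dθ = 112π.

Therefore ∬_D (14x^2 + 14y^2) dA = 112π.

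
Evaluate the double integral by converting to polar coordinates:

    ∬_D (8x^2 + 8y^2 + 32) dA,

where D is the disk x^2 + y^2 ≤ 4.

The region D is 0 ≤ r ≤ 2, 0 ≤ θ ≤ 2π in polar coordinates, where x = r cos(θ), y = r sin(θ), and dA = r dr dθ.

Under the substitution, the integrand becomes 8r^2 + 32, so

    ∬_D (8x^2 + 8y^2 + 32) dA = ∫_{0}^{2π} ∫_{0}^{2} (8r^2 + 32) · r dr dθ.

Inner integral (in r): ∫_{0}^{2} (8r^2 + 32) · r dr = 96.

Outer integral (in θ): ∫_{0}^{2π} (96) dθ = 192π.

Therefore ∬_D (8x^2 + 8y^2 + 32) dA = 192π.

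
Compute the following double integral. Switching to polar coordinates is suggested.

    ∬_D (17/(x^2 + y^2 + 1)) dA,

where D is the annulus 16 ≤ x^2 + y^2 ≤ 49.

The region D is 4 ≤ r ≤ 7, 0 ≤ θ ≤ 2π in polar coordinates, where x = r cos(θ), y = r sin(θ), and dA = r dr dθ.

Under the substitution, the integrand becomes 17/(r^2 + 1), so

    ∬_D (17/(x^2 + y^2 + 1)) dA = ∫_{0}^{2π} ∫_{4}^{7} (17/(r^2 + 1)) · r dr dθ.

Inner integral (in r): ∫_{4}^{7} (17/(r^2 + 1)) · r dr = log(195312500000000sqrt(34)/118587876497).

Outer integral (in θ): ∫_{0}^{2π} (log(195312500000000sqrt(34)/118587876497)) dθ = log((195312500000000sqrt(34)/118587876497)^(2π)).

Therefore ∬_D (17/(x^2 + y^2 + 1)) dA = log((195312500000000sqrt(34)/118587876497)^(2π)).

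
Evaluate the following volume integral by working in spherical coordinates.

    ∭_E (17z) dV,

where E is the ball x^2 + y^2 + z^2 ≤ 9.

In spherical coordinates, x = ρ sin(φ) cos(θ), y = ρ sin(φ) sin(θ), z = ρ cos(φ), and dV = ρ^2 sin(φ) dρ dφ dθ.

The integrand becomes 17ρ cos(φ), so

    ∭_E (17z) dV = ∫_{0}^{2π} ∫_{0}^{π} ∫_{0}^{3} (17ρ cos(φ)) · ρ^2 sin(φ) dρ dφ dθ.

Inner (ρ): 1377sin(2φ)/8.
Middle (φ): 0.
Outer (θ): 0.

Therefore the triple integral equals 0.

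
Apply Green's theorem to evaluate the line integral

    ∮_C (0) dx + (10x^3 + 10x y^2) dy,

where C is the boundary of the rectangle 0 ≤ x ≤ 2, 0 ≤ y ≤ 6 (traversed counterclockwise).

Green's theorem converts the closed line integral into a double integral over the enclosed region D:

    ∮_C P dx + Q dy = ∬_D (∂Q/∂x - ∂P/∂y) dA.

Here P = 0, Q = 10x^3 + 10x y^2, so

    ∂Q/∂x = 30x^2 + 10y^2,    ∂P/∂y = 0,
    ∂Q/∂x - ∂P/∂y = 30x^2 + 10y^2.

D is the region 0 ≤ x ≤ 2, 0 ≤ y ≤ 6. Evaluating the double integral:

    ∬_D (30x^2 + 10y^2) dA = ∫_0^{2} ∫_0^{6} (30x^2 + 10y^2) dy dx.

Inner (y from 0 to 6): 180x^2 + 720.
Outer (x from 0 to 2): 1920.

Therefore ∮_C P dx + Q dy = 1920.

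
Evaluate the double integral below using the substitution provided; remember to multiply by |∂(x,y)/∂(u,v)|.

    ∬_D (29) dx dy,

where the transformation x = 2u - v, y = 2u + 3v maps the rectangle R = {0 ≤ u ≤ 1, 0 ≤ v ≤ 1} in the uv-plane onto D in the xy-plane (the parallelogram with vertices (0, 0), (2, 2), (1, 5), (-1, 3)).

Compute the Jacobian determinant of (x, y) with respect to (u, v):

    ∂(x,y)/∂(u,v) = | 2  -1 | = (2)(3) - (-1)(2) = 8.
                   | 2  3 |

Its absolute value is |J| = 8 (the area scaling factor).

Substituting x = 2u - v, y = 2u + 3v into the integrand,

    29 → 29,

so the integral becomes

    ∬_R (29) · |J| du dv = ∫_0^1 ∫_0^1 (232) dv du.

Inner (v): 232.
Outer (u): 232.

Therefore ∬_D (29) dx dy = 232.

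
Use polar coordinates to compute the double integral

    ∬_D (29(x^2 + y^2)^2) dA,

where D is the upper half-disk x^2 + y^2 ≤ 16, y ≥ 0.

The region D is 0 ≤ r ≤ 4, 0 ≤ θ ≤ π in polar coordinates, where x = r cos(θ), y = r sin(θ), and dA = r dr dθ.

Under the substitution, the integrand becomes 29r^4, so

    ∬_D (29(x^2 + y^2)^2) dA = ∫_{0}^{π} ∫_{0}^{4} (29r^4) · r dr dθ.

Inner integral (in r): ∫_{0}^{4} (29r^4) · r dr = 59392/3.

Outer integral (in θ): ∫_{0}^{π} (59392/3) dθ = 59392π/3.

Therefore ∬_D (29(x^2 + y^2)^2) dA = 59392π/3.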